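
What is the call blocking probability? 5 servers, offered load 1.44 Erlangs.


B(N,A) = (A^N/N!) / sum(A^k/k!, k=0..N) with N=5, A=1.44 = 0.0123

0.0123


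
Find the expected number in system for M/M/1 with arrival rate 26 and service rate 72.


rho = 26/72; L = rho/(1-rho) = 0.57

0.57


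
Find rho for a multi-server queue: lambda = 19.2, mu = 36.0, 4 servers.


rho = lambda / (c * mu) = 19.2 / (4 * 36.0) = 0.1333

0.1333


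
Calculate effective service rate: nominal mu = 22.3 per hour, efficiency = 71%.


Effective rate = mu * efficiency = 22.3 * 0.71 = 15.83 per hour

15.83 per hour


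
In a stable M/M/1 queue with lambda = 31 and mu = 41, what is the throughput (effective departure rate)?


For a stable queue (lambda < mu), throughput = lambda = 31 per hour

31 per hour


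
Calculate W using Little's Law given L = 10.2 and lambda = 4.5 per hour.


W = L / lambda = 10.2 / 4.5 = 2.2667 hours

2.2667 hours


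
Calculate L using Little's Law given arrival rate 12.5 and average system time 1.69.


L = lambda * W = 12.5 * 1.69 = 21.13

21.13


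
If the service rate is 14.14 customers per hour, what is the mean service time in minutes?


Mean service time = 60/mu = 60/14.14 = 4.24 minutes

4.24 minutes


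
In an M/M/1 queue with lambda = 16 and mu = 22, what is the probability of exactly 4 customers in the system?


rho = 16/22; P(n) = (1-rho)*rho^n = (1-16/22)*(16/22)^4 = 0.0763

0.0763


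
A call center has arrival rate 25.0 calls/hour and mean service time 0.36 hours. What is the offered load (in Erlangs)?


Offered load a = lambda * E[S] = 25.0 * 0.36 = 9.0 Erlangs

9.0 Erlangs


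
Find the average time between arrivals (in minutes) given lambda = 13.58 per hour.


Mean interarrival time = 60/lambda = 60/13.58 = 4.42 minutes

4.42 minutes


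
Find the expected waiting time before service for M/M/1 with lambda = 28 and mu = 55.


rho = 28/55; Wq = rho/(mu - lambda) = 0.0189 hours

0.0189 hours


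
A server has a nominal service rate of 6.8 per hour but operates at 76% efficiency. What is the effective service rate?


Effective rate = mu * efficiency = 6.8 * 0.76 = 5.17 per hour

5.17 per hour


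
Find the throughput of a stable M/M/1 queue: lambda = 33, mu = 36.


For a stable queue (lambda < mu), throughput = lambda = 33 per hour

33 per hour


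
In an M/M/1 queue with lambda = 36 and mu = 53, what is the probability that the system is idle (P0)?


P0 = 1 - rho = 1 - 36/53 = 0.3208

0.3208


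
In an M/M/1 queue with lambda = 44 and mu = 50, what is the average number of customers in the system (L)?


rho = 44/50; L = rho/(1-rho) = 7.33

7.33


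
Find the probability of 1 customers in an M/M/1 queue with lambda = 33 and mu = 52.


rho = 33/52; P(n) = (1-rho)*rho^n = (1-33/52)*(33/52)^1 = 0.2319

0.2319


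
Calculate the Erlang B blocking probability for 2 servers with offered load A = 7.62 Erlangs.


B(N,A) = (A^N/N!) / sum(A^k/k!, k=0..N) with N=2, A=7.62 = 0.7711

0.7711


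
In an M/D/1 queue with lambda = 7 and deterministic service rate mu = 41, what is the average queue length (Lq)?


M/D/1: Lq = rho^2 / (2*(1-rho)) where rho = 7/41; Lq = 0.02

0.02


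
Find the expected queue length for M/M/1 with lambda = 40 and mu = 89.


rho = 40/89; Lq = rho^2/(1-rho) = 0.37

0.37


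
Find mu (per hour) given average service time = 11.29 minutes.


mu = 60 / avg_service_time = 60 / 11.29 = 5.31 per hour

5.31 per hour


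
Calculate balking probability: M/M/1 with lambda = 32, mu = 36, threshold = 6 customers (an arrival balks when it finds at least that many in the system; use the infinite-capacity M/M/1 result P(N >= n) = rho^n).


P(N >= 6) = rho^6 = (32/36)^6 = 0.4933

0.4933


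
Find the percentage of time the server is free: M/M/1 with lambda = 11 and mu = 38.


Idle fraction = (1 - rho) * 100 = (1 - 11/38) * 100 = 71.1%

71.1%


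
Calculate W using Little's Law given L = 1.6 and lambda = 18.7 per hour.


W = L / lambda = 1.6 / 18.7 = 0.0856 hours

0.0856 hours


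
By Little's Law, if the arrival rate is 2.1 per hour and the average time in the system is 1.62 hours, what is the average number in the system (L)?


L = lambda * W = 2.1 * 1.62 = 3.4

3.4


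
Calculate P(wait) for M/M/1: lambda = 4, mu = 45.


P(wait) = rho = lambda/mu = 4/45 = 0.0889

0.0889


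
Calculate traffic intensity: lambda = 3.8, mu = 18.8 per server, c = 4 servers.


rho = lambda / (c * mu) = 3.8 / (4 * 18.8) = 0.0505

0.0505


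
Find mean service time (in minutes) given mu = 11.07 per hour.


Mean service time = 60/mu = 60/11.07 = 5.42 minutes

5.42 minutes


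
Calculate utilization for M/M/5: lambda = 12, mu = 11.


rho = lambda/(c*mu) = 12/(5*11) = 0.2182

0.2182


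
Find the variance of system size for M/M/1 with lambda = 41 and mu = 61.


rho = 41/61; Var(N) = rho/(1-rho)^2 = 6.25

6.25


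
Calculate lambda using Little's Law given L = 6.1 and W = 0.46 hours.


lambda = L / W = 6.1 / 0.46 = 13.26 per hour

13.26 per hour


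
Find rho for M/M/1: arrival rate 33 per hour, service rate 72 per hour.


rho = lambda/mu = 33/72 = 0.4583

0.4583


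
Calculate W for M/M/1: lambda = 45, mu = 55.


W = 1/(mu - lambda) = 1/(55 - 45) = 0.1 hours

0.1 hours


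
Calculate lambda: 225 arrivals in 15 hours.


lambda = total arrivals / time = 225 / 15 = 15.0 per hour

15.0 per hour


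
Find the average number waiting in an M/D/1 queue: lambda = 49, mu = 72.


M/D/1: Lq = rho^2 / (2*(1-rho)) where rho = 49/72; Lq = 0.72

0.72


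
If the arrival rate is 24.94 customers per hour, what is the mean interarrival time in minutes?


Mean interarrival time = 60/lambda = 60/24.94 = 2.41 minutes

2.41 minutes


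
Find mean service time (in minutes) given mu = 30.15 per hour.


Mean service time = 60/mu = 60/30.15 = 1.99 minutes

1.99 minutes


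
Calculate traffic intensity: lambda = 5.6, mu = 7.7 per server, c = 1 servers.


rho = lambda / (c * mu) = 5.6 / (1 * 7.7) = 0.7273

0.7273


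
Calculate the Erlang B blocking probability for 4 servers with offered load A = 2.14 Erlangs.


B(N,A) = (A^N/N!) / sum(A^k/k!, k=0..N) with N=4, A=2.14 = 0.1101

0.1101


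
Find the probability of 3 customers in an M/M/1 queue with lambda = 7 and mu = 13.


rho = 7/13; P(n) = (1-rho)*rho^n = (1-7/13)*(7/13)^3 = 0.0721

0.0721


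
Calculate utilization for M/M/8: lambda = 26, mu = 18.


rho = lambda/(c*mu) = 26/(8*18) = 0.1806

0.1806


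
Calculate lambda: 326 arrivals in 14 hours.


lambda = total arrivals / time = 326 / 14 = 23.29 per hour

23.29 per hour


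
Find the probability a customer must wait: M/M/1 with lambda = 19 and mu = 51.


P(wait) = rho = lambda/mu = 19/51 = 0.3725

0.3725


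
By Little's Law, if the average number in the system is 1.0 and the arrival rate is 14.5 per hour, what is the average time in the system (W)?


W = L / lambda = 1.0 / 14.5 = 0.069 hours

0.069 hours


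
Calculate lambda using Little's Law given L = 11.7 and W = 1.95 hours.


lambda = L / W = 11.7 / 1.95 = 6.0 per hour

6.0 per hour


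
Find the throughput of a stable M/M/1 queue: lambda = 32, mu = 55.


For a stable queue (lambda < mu), throughput = lambda = 32 per hour

32 per hour


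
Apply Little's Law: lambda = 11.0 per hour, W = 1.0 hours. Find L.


L = lambda * W = 11.0 * 1.0 = 11.0

11.0


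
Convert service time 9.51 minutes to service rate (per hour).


mu = 60 / avg_service_time = 60 / 9.51 = 6.31 per hour

6.31 per hour


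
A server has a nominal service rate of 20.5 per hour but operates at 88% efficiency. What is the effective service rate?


Effective rate = mu * efficiency = 20.5 * 0.88 = 18.04 per hour

18.04 per hour


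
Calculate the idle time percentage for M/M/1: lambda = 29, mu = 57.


Idle fraction = (1 - rho) * 100 = (1 - 29/57) * 100 = 49.1%

49.1%


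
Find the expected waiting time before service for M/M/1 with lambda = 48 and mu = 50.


rho = 48/50; Wq = rho/(mu - lambda) = 0.48 hours

0.48 hours


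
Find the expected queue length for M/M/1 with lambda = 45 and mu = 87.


rho = 45/87; Lq = rho^2/(1-rho) = 0.55

0.55


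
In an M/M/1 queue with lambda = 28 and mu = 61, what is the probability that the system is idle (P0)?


P0 = 1 - rho = 1 - 28/61 = 0.541

0.541


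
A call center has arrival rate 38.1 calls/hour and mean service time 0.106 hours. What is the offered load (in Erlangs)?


Offered load a = lambda * E[S] = 38.1 * 0.106 = 4.04 Erlangs

4.04 Erlangs


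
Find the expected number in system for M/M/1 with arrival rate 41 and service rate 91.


rho = 41/91; L = rho/(1-rho) = 0.82

0.82


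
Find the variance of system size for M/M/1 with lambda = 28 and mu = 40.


rho = 28/40; Var(N) = rho/(1-rho)^2 = 7.78

7.78


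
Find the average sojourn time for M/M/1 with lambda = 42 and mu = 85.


W = 1/(mu - lambda) = 1/(85 - 42) = 0.0233 hours

0.0233 hours


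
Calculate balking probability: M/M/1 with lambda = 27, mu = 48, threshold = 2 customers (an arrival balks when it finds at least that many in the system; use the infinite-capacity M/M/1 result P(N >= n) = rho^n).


P(N >= 2) = rho^2 = (27/48)^2 = 0.3164

0.3164


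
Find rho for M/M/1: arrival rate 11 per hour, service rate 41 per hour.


rho = lambda/mu = 11/41 = 0.2683

0.2683


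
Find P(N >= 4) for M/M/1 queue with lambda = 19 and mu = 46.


P(N >= 4) = rho^4 = (19/46)^4 = 0.0291

0.0291


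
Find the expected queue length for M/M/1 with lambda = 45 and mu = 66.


rho = 45/66; Lq = rho^2/(1-rho) = 1.46

1.46


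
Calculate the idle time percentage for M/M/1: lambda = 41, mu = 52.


Idle fraction = (1 - rho) * 100 = (1 - 41/52) * 100 = 21.2%

21.2%


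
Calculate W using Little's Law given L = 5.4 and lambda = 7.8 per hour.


W = L / lambda = 5.4 / 7.8 = 0.6923 hours

0.6923 hours


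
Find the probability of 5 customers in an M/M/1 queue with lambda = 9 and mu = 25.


rho = 9/25; P(n) = (1-rho)*rho^n = (1-9/25)*(9/25)^5 = 0.0039

0.0039


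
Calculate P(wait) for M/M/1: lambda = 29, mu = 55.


P(wait) = rho = lambda/mu = 29/55 = 0.5273

0.5273


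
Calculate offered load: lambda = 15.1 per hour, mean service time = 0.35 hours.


Offered load a = lambda * E[S] = 15.1 * 0.35 = 5.29 Erlangs

5.29 Erlangs


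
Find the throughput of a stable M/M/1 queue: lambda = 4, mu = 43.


For a stable queue (lambda < mu), throughput = lambda = 4 per hour

4 per hour


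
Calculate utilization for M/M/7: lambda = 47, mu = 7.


rho = lambda/(c*mu) = 47/(7*7) = 0.9592

0.9592


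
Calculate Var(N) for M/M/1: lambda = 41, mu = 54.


rho = 41/54; Var(N) = rho/(1-rho)^2 = 13.1

13.1


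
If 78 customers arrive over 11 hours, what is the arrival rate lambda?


lambda = total arrivals / time = 78 / 11 = 7.09 per hour

7.09 per hour


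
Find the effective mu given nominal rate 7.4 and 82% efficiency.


Effective rate = mu * efficiency = 7.4 * 0.82 = 6.07 per hour

6.07 per hour


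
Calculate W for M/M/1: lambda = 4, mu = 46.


W = 1/(mu - lambda) = 1/(46 - 4) = 0.0238 hours

0.0238 hours


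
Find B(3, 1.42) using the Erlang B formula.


B(N,A) = (A^N/N!) / sum(A^k/k!, k=0..N) with N=3, A=1.42 = 0.1222

0.1222


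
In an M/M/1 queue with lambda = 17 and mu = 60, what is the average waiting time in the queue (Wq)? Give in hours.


rho = 17/60; Wq = rho/(mu - lambda) = 0.0066 hours

0.0066 hours


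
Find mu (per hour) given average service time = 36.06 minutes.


mu = 60 / avg_service_time = 60 / 36.06 = 1.66 per hour

1.66 per hour


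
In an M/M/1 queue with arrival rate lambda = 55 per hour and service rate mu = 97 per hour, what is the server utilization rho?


rho = lambda/mu = 55/97 = 0.567

0.567


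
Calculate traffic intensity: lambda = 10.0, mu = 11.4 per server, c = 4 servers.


rho = lambda / (c * mu) = 10.0 / (4 * 11.4) = 0.2193

0.2193


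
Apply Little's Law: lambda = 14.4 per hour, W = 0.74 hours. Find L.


L = lambda * W = 14.4 * 0.74 = 10.66

10.66


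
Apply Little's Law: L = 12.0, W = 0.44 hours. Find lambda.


lambda = L / W = 12.0 / 0.44 = 27.27 per hour

27.27 per hour


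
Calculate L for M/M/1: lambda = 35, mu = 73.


rho = 35/73; L = rho/(1-rho) = 0.92

0.92


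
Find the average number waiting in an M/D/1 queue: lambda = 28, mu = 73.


M/D/1: Lq = rho^2 / (2*(1-rho)) where rho = 28/73; Lq = 0.12

0.12


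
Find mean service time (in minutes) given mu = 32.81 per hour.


Mean service time = 60/mu = 60/32.81 = 1.83 minutes

1.83 minutes


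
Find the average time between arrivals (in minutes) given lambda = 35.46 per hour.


Mean interarrival time = 60/lambda = 60/35.46 = 1.69 minutes

1.69 minutes


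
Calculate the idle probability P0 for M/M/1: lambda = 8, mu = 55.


P0 = 1 - rho = 1 - 8/55 = 0.8545

0.8545


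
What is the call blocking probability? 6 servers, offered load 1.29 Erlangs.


B(N,A) = (A^N/N!) / sum(A^k/k!, k=0..N) with N=6, A=1.29 = 0.0018

0.0018


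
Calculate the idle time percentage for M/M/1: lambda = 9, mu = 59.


Idle fraction = (1 - rho) * 100 = (1 - 9/59) * 100 = 84.7%

84.7%


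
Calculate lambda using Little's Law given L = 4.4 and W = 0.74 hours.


lambda = L / W = 4.4 / 0.74 = 5.95 per hour

5.95 per hour


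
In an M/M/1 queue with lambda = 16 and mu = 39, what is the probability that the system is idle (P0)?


P0 = 1 - rho = 1 - 16/39 = 0.5897

0.5897


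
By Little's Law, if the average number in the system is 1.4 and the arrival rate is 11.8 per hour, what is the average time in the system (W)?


W = L / lambda = 1.4 / 11.8 = 0.1186 hours

0.1186 hours


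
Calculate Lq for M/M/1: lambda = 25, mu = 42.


rho = 25/42; Lq = rho^2/(1-rho) = 0.88

0.88


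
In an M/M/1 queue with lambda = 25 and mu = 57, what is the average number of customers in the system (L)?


rho = 25/57; L = rho/(1-rho) = 0.78

0.78


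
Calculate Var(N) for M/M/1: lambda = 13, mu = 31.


rho = 13/31; Var(N) = rho/(1-rho)^2 = 1.24

1.24


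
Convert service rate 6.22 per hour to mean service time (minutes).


Mean service time = 60/mu = 60/6.22 = 9.65 minutes

9.65 minutes


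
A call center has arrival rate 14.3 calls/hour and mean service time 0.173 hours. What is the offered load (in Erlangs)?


Offered load a = lambda * E[S] = 14.3 * 0.173 = 2.47 Erlangs

2.47 Erlangs


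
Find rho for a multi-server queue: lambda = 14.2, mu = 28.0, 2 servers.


rho = lambda / (c * mu) = 14.2 / (2 * 28.0) = 0.2536

0.2536


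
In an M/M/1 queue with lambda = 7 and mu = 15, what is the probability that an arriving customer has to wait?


P(wait) = rho = lambda/mu = 7/15 = 0.4667

0.4667


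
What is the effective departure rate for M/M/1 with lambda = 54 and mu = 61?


For a stable queue (lambda < mu), throughput = lambda = 54 per hour

54 per hour


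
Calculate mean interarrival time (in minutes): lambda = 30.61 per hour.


Mean interarrival time = 60/lambda = 60/30.61 = 1.96 minutes

1.96 minutes


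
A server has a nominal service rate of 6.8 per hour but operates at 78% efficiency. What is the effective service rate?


Effective rate = mu * efficiency = 6.8 * 0.78 = 5.3 per hour

5.3 per hour


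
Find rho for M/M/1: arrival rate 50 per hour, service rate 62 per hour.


rho = lambda/mu = 50/62 = 0.8065

0.8065


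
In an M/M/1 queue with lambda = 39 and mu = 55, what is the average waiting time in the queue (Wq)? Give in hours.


rho = 39/55; Wq = rho/(mu - lambda) = 0.0443 hours

0.0443 hours


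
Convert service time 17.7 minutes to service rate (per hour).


mu = 60 / avg_service_time = 60 / 17.7 = 3.39 per hour

3.39 per hour


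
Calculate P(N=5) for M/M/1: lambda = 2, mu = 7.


rho = 2/7; P(n) = (1-rho)*rho^n = (1-2/7)*(2/7)^5 = 0.0014

0.0014


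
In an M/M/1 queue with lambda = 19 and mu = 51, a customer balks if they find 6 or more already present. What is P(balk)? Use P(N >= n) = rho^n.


P(N >= 6) = rho^6 = (19/51)^6 = 0.0027

0.0027


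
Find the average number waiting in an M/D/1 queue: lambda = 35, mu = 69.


M/D/1: Lq = rho^2 / (2*(1-rho)) where rho = 35/69; Lq = 0.26

0.26


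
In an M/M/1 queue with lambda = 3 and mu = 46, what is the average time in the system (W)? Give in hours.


W = 1/(mu - lambda) = 1/(46 - 3) = 0.0233 hours

0.0233 hours


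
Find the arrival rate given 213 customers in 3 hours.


lambda = total arrivals / time = 213 / 3 = 71.0 per hour

71.0 per hour


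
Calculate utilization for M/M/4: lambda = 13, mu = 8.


rho = lambda/(c*mu) = 13/(4*8) = 0.4063

0.4063


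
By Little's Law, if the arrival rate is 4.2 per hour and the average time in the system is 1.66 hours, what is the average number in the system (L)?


L = lambda * W = 4.2 * 1.66 = 6.97

6.97


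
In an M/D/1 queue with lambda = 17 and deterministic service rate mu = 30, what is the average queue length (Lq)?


M/D/1: Lq = rho^2 / (2*(1-rho)) where rho = 17/30; Lq = 0.37

0.37


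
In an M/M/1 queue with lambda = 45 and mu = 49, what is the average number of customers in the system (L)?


rho = 45/49; L = rho/(1-rho) = 11.25

11.25


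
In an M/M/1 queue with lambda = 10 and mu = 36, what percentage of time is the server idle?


Idle fraction = (1 - rho) * 100 = (1 - 10/36) * 100 = 72.2%

72.2%


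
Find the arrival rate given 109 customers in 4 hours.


lambda = total arrivals / time = 109 / 4 = 27.25 per hour

27.25 per hour


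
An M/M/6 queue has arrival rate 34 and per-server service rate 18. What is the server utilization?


rho = lambda/(c*mu) = 34/(6*18) = 0.3148

0.3148


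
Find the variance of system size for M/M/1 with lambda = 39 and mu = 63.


rho = 39/63; Var(N) = rho/(1-rho)^2 = 4.27

4.27


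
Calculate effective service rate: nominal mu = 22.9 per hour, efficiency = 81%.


Effective rate = mu * efficiency = 22.9 * 0.81 = 18.55 per hour

18.55 per hour


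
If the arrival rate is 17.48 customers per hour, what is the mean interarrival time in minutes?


Mean interarrival time = 60/lambda = 60/17.48 = 3.43 minutes

3.43 minutes


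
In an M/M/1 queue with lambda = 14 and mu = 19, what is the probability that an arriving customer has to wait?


P(wait) = rho = lambda/mu = 14/19 = 0.7368

0.7368


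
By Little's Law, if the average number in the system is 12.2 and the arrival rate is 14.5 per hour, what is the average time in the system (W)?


W = L / lambda = 12.2 / 14.5 = 0.8414 hours

0.8414 hours


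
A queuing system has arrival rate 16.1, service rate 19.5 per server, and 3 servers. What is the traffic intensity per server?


rho = lambda / (c * mu) = 16.1 / (3 * 19.5) = 0.2752

0.2752


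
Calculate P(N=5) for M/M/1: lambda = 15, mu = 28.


rho = 15/28; P(n) = (1-rho)*rho^n = (1-15/28)*(15/28)^5 = 0.0205

0.0205


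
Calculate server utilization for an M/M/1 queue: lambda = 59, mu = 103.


rho = lambda/mu = 59/103 = 0.5728

0.5728


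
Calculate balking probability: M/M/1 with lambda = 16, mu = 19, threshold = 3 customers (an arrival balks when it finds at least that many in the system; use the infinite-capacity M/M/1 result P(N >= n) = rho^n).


P(N >= 3) = rho^3 = (16/19)^3 = 0.5972

0.5972


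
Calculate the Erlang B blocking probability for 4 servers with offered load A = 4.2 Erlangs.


B(N,A) = (A^N/N!) / sum(A^k/k!, k=0..N) with N=4, A=4.2 = 0.3296

0.3296


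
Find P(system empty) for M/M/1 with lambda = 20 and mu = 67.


P0 = 1 - rho = 1 - 20/67 = 0.7015

0.7015


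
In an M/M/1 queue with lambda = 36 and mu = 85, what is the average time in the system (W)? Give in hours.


W = 1/(mu - lambda) = 1/(85 - 36) = 0.0204 hours

0.0204 hours


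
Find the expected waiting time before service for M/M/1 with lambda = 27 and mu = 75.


rho = 27/75; Wq = rho/(mu - lambda) = 0.0075 hours

0.0075 hours


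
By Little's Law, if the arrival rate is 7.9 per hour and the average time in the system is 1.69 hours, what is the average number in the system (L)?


L = lambda * W = 7.9 * 1.69 = 13.35

13.35


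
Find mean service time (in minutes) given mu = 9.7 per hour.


Mean service time = 60/mu = 60/9.7 = 6.19 minutes

6.19 minutes


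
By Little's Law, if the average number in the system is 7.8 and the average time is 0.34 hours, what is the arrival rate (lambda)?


lambda = L / W = 7.8 / 0.34 = 22.94 per hour

22.94 per hour


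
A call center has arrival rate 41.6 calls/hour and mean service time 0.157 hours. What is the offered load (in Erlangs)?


Offered load a = lambda * E[S] = 41.6 * 0.157 = 6.53 Erlangs

6.53 Erlangs


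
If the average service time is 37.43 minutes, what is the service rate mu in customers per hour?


mu = 60 / avg_service_time = 60 / 37.43 = 1.6 per hour

1.6 per hour


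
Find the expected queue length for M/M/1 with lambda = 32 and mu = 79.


rho = 32/79; Lq = rho^2/(1-rho) = 0.28

0.28


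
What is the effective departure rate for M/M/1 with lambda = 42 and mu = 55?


For a stable queue (lambda < mu), throughput = lambda = 42 per hour

42 per hour


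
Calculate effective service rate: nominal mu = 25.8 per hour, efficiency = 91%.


Effective rate = mu * efficiency = 25.8 * 0.91 = 23.48 per hour

23.48 per hour


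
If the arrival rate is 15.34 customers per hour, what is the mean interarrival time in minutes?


Mean interarrival time = 60/lambda = 60/15.34 = 3.91 minutes

3.91 minutes


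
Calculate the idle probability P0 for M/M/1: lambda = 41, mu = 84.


P0 = 1 - rho = 1 - 41/84 = 0.5119

0.5119


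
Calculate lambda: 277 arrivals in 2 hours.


lambda = total arrivals / time = 277 / 2 = 138.5 per hour

138.5 per hour


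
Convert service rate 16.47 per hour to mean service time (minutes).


Mean service time = 60/mu = 60/16.47 = 3.64 minutes

3.64 minutes


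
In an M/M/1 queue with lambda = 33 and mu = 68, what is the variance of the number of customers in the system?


rho = 33/68; Var(N) = rho/(1-rho)^2 = 1.83

1.83


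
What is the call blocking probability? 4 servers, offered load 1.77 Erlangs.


B(N,A) = (A^N/N!) / sum(A^k/k!, k=0..N) with N=4, A=1.77 = 0.0721

0.0721


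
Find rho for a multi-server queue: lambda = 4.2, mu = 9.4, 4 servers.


rho = lambda / (c * mu) = 4.2 / (4 * 9.4) = 0.1117

0.1117


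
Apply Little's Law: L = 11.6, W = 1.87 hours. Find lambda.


lambda = L / W = 11.6 / 1.87 = 6.2 per hour

6.2 per hour


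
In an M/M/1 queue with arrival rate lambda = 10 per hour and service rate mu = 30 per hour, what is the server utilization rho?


rho = lambda/mu = 10/30 = 0.3333

0.3333


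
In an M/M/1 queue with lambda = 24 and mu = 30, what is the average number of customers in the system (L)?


rho = 24/30; L = rho/(1-rho) = 4.0

4.0


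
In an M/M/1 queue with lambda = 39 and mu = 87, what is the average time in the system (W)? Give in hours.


W = 1/(mu - lambda) = 1/(87 - 39) = 0.0208 hours

0.0208 hours


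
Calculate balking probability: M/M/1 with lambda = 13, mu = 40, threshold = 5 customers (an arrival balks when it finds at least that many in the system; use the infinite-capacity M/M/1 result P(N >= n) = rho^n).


P(N >= 5) = rho^5 = (13/40)^5 = 0.0036

0.0036


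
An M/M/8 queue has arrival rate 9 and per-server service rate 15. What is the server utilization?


rho = lambda/(c*mu) = 9/(8*15) = 0.075

0.075


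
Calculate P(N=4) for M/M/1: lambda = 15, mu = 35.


rho = 15/35; P(n) = (1-rho)*rho^n = (1-15/35)*(15/35)^4 = 0.0193

0.0193


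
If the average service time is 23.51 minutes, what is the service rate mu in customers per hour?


mu = 60 / avg_service_time = 60 / 23.51 = 2.55 per hour

2.55 per hour


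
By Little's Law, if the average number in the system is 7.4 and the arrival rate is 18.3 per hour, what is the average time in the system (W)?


W = L / lambda = 7.4 / 18.3 = 0.4044 hours

0.4044 hours


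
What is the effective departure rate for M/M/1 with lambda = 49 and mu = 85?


For a stable queue (lambda < mu), throughput = lambda = 49 per hour

49 per hour


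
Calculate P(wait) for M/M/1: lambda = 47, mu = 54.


P(wait) = rho = lambda/mu = 47/54 = 0.8704

0.8704


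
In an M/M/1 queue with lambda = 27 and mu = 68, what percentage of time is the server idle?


Idle fraction = (1 - rho) * 100 = (1 - 27/68) * 100 = 60.3%

60.3%


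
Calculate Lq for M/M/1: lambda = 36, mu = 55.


rho = 36/55; Lq = rho^2/(1-rho) = 1.24

1.24


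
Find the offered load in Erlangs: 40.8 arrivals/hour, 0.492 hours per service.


Offered load a = lambda * E[S] = 40.8 * 0.492 = 20.07 Erlangs

20.07 Erlangs


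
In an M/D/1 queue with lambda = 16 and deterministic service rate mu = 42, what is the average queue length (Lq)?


M/D/1: Lq = rho^2 / (2*(1-rho)) where rho = 16/42; Lq = 0.12

0.12


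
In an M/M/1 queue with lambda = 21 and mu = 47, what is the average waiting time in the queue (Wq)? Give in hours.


rho = 21/47; Wq = rho/(mu - lambda) = 0.0172 hours

0.0172 hours


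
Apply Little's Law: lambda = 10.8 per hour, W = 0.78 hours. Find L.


L = lambda * W = 10.8 * 0.78 = 8.42

8.42


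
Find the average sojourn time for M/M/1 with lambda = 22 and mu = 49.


W = 1/(mu - lambda) = 1/(49 - 22) = 0.037 hours

0.037 hours


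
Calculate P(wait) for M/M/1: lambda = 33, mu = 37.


P(wait) = rho = lambda/mu = 33/37 = 0.8919

0.8919


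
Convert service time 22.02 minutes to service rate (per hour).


mu = 60 / avg_service_time = 60 / 22.02 = 2.72 per hour

2.72 per hour


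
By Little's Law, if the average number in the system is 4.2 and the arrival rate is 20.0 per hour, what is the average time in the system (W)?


W = L / lambda = 4.2 / 20.0 = 0.21 hours

0.21 hours


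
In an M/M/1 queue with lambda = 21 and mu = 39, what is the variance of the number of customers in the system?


rho = 21/39; Var(N) = rho/(1-rho)^2 = 2.53

2.53


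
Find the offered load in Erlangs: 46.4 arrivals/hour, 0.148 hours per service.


Offered load a = lambda * E[S] = 46.4 * 0.148 = 6.87 Erlangs

6.87 Erlangs


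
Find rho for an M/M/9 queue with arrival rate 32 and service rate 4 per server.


rho = lambda/(c*mu) = 32/(9*4) = 0.8889

0.8889


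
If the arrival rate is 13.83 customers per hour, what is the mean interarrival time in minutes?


Mean interarrival time = 60/lambda = 60/13.83 = 4.34 minutes

4.34 minutes


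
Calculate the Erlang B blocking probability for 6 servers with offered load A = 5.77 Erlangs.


B(N,A) = (A^N/N!) / sum(A^k/k!, k=0..N) with N=6, A=5.77 = 0.2486

0.2486


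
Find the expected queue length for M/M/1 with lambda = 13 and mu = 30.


rho = 13/30; Lq = rho^2/(1-rho) = 0.33

0.33


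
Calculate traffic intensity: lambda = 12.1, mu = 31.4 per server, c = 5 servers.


rho = lambda / (c * mu) = 12.1 / (5 * 31.4) = 0.0771

0.0771


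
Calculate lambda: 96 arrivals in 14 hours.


lambda = total arrivals / time = 96 / 14 = 6.86 per hour

6.86 per hour


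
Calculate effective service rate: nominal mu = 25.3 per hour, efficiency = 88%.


Effective rate = mu * efficiency = 25.3 * 0.88 = 22.26 per hour

22.26 per hour


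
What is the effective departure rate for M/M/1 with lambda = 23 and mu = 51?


For a stable queue (lambda < mu), throughput = lambda = 23 per hour

23 per hour


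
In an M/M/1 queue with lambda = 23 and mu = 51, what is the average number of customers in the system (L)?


rho = 23/51; L = rho/(1-rho) = 0.82

0.82


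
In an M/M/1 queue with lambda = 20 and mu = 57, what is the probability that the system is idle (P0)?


P0 = 1 - rho = 1 - 20/57 = 0.6491

0.6491


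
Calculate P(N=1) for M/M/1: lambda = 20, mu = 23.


rho = 20/23; P(n) = (1-rho)*rho^n = (1-20/23)*(20/23)^1 = 0.1134

0.1134


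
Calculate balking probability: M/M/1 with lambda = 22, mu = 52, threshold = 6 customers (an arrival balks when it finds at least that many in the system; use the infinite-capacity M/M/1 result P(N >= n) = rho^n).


P(N >= 6) = rho^6 = (22/52)^6 = 0.0057

0.0057


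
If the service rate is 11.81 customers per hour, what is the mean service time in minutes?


Mean service time = 60/mu = 60/11.81 = 5.08 minutes

5.08 minutes


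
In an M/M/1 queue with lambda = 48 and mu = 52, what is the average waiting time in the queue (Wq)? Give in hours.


rho = 48/52; Wq = rho/(mu - lambda) = 0.2308 hours

0.2308 hours


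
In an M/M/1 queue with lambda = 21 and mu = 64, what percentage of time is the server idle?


Idle fraction = (1 - rho) * 100 = (1 - 21/64) * 100 = 67.2%

67.2%


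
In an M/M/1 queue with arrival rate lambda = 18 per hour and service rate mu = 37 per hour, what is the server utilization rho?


rho = lambda/mu = 18/37 = 0.4865

0.4865


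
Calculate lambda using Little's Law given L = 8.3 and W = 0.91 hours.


lambda = L / W = 8.3 / 0.91 = 9.12 per hour

9.12 per hour


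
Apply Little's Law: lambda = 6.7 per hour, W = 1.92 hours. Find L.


L = lambda * W = 6.7 * 1.92 = 12.86

12.86


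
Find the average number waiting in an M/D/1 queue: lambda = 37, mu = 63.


M/D/1: Lq = rho^2 / (2*(1-rho)) where rho = 37/63; Lq = 0.42

0.42


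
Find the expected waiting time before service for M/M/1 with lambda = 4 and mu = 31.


rho = 4/31; Wq = rho/(mu - lambda) = 0.0048 hours

0.0048 hours


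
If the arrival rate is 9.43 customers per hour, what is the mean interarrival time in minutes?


Mean interarrival time = 60/lambda = 60/9.43 = 6.36 minutes

6.36 minutes


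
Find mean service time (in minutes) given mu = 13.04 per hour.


Mean service time = 60/mu = 60/13.04 = 4.6 minutes

4.6 minutes


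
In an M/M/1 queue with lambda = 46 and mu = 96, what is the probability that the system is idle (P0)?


P0 = 1 - rho = 1 - 46/96 = 0.5208

0.5208


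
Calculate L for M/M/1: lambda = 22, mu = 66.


rho = 22/66; L = rho/(1-rho) = 0.5

0.5


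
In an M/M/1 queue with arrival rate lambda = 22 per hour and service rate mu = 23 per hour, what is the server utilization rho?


rho = lambda/mu = 22/23 = 0.9565

0.9565


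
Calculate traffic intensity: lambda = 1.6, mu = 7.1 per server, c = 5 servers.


rho = lambda / (c * mu) = 1.6 / (5 * 7.1) = 0.0451

0.0451


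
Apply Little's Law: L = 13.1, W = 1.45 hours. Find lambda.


lambda = L / W = 13.1 / 1.45 = 9.03 per hour

9.03 per hour


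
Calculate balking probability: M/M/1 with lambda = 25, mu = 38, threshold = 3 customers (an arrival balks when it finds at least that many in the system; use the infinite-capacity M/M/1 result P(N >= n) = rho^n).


P(N >= 3) = rho^3 = (25/38)^3 = 0.2848

0.2848


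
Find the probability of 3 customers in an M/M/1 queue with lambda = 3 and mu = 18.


rho = 3/18; P(n) = (1-rho)*rho^n = (1-3/18)*(3/18)^3 = 0.0039

0.0039


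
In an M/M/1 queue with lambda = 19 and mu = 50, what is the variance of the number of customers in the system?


rho = 19/50; Var(N) = rho/(1-rho)^2 = 0.99

0.99


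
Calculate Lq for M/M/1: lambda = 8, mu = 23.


rho = 8/23; Lq = rho^2/(1-rho) = 0.19

0.19


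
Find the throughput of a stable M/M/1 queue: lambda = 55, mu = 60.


For a stable queue (lambda < mu), throughput = lambda = 55 per hour

55 per hour


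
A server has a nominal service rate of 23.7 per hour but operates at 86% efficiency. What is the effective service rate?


Effective rate = mu * efficiency = 23.7 * 0.86 = 20.38 per hour

20.38 per hour


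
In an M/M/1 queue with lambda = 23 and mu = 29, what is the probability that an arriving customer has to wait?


P(wait) = rho = lambda/mu = 23/29 = 0.7931

0.7931


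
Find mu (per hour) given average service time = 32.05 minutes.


mu = 60 / avg_service_time = 60 / 32.05 = 1.87 per hour

1.87 per hour


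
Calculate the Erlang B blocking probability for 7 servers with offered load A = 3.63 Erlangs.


B(N,A) = (A^N/N!) / sum(A^k/k!, k=0..N) with N=7, A=3.63 = 0.0451

0.0451


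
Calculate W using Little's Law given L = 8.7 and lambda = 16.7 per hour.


W = L / lambda = 8.7 / 16.7 = 0.521 hours

0.521 hours


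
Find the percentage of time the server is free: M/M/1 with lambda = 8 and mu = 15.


Idle fraction = (1 - rho) * 100 = (1 - 8/15) * 100 = 46.7%

46.7%


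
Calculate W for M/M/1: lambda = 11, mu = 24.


W = 1/(mu - lambda) = 1/(24 - 11) = 0.0769 hours

0.0769 hours


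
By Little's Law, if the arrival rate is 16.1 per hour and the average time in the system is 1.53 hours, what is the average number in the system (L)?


L = lambda * W = 16.1 * 1.53 = 24.63

24.63


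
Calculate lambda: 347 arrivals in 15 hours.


lambda = total arrivals / time = 347 / 15 = 23.13 per hour

23.13 per hour


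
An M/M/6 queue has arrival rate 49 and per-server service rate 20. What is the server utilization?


rho = lambda/(c*mu) = 49/(6*20) = 0.4083

0.4083


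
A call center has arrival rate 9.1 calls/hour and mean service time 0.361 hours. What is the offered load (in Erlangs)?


Offered load a = lambda * E[S] = 9.1 * 0.361 = 3.29 Erlangs

3.29 Erlangs


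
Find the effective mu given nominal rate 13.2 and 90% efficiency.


Effective rate = mu * efficiency = 13.2 * 0.9 = 11.88 per hour

11.88 per hour


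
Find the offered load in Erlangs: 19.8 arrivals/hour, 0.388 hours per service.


Offered load a = lambda * E[S] = 19.8 * 0.388 = 7.68 Erlangs

7.68 Erlangs


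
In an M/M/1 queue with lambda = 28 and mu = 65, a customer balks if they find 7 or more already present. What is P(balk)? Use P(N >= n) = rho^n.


P(N >= 7) = rho^7 = (28/65)^7 = 0.0028

0.0028


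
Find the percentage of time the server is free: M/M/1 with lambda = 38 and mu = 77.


Idle fraction = (1 - rho) * 100 = (1 - 38/77) * 100 = 50.6%

50.6%


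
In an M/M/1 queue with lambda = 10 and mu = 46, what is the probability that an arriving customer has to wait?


P(wait) = rho = lambda/mu = 10/46 = 0.2174

0.2174


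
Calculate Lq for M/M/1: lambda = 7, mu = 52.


rho = 7/52; Lq = rho^2/(1-rho) = 0.02

0.02


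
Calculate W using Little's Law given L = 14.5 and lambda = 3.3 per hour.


W = L / lambda = 14.5 / 3.3 = 4.3939 hours

4.3939 hours


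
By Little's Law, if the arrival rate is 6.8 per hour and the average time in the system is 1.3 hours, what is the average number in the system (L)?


L = lambda * W = 6.8 * 1.3 = 8.84

8.84


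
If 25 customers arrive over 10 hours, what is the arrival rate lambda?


lambda = total arrivals / time = 25 / 10 = 2.5 per hour

2.5 per hour


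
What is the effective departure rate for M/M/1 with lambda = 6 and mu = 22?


For a stable queue (lambda < mu), throughput = lambda = 6 per hour

6 per hour


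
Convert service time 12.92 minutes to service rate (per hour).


mu = 60 / avg_service_time = 60 / 12.92 = 4.64 per hour

4.64 per hour


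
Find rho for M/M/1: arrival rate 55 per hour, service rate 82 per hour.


rho = lambda/mu = 55/82 = 0.6707

0.6707


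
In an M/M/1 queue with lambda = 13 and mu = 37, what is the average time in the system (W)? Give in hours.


W = 1/(mu - lambda) = 1/(37 - 13) = 0.0417 hours

0.0417 hours


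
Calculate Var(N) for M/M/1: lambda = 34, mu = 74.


rho = 34/74; Var(N) = rho/(1-rho)^2 = 1.57

1.57


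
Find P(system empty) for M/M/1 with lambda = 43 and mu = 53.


P0 = 1 - rho = 1 - 43/53 = 0.1887

0.1887


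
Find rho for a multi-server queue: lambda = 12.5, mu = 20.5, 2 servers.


rho = lambda / (c * mu) = 12.5 / (2 * 20.5) = 0.3049

0.3049


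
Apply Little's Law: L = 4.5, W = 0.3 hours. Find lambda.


lambda = L / W = 4.5 / 0.3 = 15.0 per hour

15.0 per hour


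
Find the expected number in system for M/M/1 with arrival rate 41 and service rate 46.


rho = 41/46; L = rho/(1-rho) = 8.2

8.2


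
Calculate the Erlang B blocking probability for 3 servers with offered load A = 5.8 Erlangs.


B(N,A) = (A^N/N!) / sum(A^k/k!, k=0..N) with N=3, A=5.8 = 0.5793

0.5793


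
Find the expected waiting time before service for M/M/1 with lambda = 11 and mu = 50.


rho = 11/50; Wq = rho/(mu - lambda) = 0.0056 hours

0.0056 hours


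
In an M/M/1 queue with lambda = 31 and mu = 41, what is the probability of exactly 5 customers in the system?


rho = 31/41; P(n) = (1-rho)*rho^n = (1-31/41)*(31/41)^5 = 0.0603

0.0603


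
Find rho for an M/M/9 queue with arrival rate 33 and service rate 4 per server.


rho = lambda/(c*mu) = 33/(9*4) = 0.9167

0.9167


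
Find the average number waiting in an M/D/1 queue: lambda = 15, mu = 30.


M/D/1: Lq = rho^2 / (2*(1-rho)) where rho = 15/30; Lq = 0.25

0.25


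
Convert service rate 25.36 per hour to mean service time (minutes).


Mean service time = 60/mu = 60/25.36 = 2.37 minutes

2.37 minutes


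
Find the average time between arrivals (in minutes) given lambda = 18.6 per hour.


Mean interarrival time = 60/lambda = 60/18.6 = 3.23 minutes

3.23 minutes


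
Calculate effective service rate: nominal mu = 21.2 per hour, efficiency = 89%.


Effective rate = mu * efficiency = 21.2 * 0.89 = 18.87 per hour

18.87 per hour


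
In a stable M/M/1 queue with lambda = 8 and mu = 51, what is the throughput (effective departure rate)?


For a stable queue (lambda < mu), throughput = lambda = 8 per hour

8 per hour


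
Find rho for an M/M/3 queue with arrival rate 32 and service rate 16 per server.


rho = lambda/(c*mu) = 32/(3*16) = 0.6667

0.6667


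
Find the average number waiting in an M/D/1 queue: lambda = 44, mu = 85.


M/D/1: Lq = rho^2 / (2*(1-rho)) where rho = 44/85; Lq = 0.28

0.28


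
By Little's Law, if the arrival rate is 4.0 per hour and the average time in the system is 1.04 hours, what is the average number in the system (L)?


L = lambda * W = 4.0 * 1.04 = 4.16

4.16


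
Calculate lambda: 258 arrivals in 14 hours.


lambda = total arrivals / time = 258 / 14 = 18.43 per hour

18.43 per hour


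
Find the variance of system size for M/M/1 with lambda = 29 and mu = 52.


rho = 29/52; Var(N) = rho/(1-rho)^2 = 2.85

2.85


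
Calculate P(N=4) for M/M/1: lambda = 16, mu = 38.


rho = 16/38; P(n) = (1-rho)*rho^n = (1-16/38)*(16/38)^4 = 0.0182

0.0182


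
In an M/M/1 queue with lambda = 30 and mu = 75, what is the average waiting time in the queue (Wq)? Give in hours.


rho = 30/75; Wq = rho/(mu - lambda) = 0.0089 hours

0.0089 hours


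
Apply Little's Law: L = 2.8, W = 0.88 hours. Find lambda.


lambda = L / W = 2.8 / 0.88 = 3.18 per hour

3.18 per hour


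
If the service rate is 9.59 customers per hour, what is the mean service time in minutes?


Mean service time = 60/mu = 60/9.59 = 6.26 minutes

6.26 minutes


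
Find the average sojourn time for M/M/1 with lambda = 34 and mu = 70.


W = 1/(mu - lambda) = 1/(70 - 34) = 0.0278 hours

0.0278 hours


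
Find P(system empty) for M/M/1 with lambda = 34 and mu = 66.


P0 = 1 - rho = 1 - 34/66 = 0.4848

0.4848
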